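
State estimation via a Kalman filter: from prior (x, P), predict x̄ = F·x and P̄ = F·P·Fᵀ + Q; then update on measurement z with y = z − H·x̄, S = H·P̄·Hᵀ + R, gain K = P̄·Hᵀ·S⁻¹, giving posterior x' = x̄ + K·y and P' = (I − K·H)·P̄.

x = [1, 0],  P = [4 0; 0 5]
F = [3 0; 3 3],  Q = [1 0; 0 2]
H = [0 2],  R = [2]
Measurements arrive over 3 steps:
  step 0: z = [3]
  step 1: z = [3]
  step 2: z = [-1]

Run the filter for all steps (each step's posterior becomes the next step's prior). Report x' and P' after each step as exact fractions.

step 0: x̄ = F·x = [3, 3]
step 0: P̄ = F·P·Fᵀ + Q = [37 36; 36 83]
step 0: y = z − H·x̄ = [-3]
step 0: S = H·P̄·Hᵀ + R = [334]
step 0: K = P̄·Hᵀ·S⁻¹ = [36/167; 83/167]
step 0: x' = x̄ + K·y = [393/167, 252/167]
step 0: P' = (I − K·H)·P̄ = [3587/167 36/167; 36/167 83/167]
step 1: x̄ = F·x = [1179/167, 1935/167]
step 1: P̄ = F·P·Fᵀ + Q = [32450/167 32607/167; 32607/167 34012/167]
step 1: y = z − H·x̄ = [-3369/167]
step 1: S = H·P̄·Hᵀ + R = [136382/167]
step 1: K = P̄·Hᵀ·S⁻¹ = [32607/68191; 34012/68191]
step 1: x' = x̄ + K·y = [-176382/68191, 103971/68191]
step 1: P' = (I − K·H)·P̄ = [517156/68191 32607/68191; 32607/68191 34012/68191]
step 2: x̄ = F·x = [-529146/68191, -217233/68191]
step 2: P̄ = F·P·Fᵀ + Q = [4722595/68191 4947867/68191; 4947867/68191 5683820/68191]
step 2: y = z − H·x̄ = [366275/68191]
step 2: S = H·P̄·Hᵀ + R = [22871662/68191]
step 2: K = P̄·Hᵀ·S⁻¹ = [4947867/11435831; 5683820/11435831]
step 2: x' = x̄ + K·y = [-62162811/11435831, -5901053/11435831]
step 2: P' = (I − K·H)·P̄ = [73969037/11435831 4947867/11435831; 4947867/11435831 5683820/11435831]

step 0: x' = [393/167, 252/167], P' = [3587/167 36/167; 36/167 83/167]
step 1: x' = [-176382/68191, 103971/68191], P' = [517156/68191 32607/68191; 32607/68191 34012/68191]
step 2: x' = [-62162811/11435831, -5901053/11435831], P' = [73969037/11435831 4947867/11435831; 4947867/11435831 5683820/11435831]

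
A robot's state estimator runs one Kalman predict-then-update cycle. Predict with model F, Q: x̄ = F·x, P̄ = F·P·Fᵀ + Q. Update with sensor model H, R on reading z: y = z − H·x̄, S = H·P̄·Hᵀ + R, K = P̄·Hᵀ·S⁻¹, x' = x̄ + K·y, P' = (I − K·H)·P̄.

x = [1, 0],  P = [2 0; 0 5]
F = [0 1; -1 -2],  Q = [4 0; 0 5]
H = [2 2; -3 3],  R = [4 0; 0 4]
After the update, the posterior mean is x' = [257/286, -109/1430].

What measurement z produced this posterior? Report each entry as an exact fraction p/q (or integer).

x̄ = F·x = [0, -1]
P̄ = F·P·Fᵀ + Q = [9 -10; -10 27]
S = H·P̄·Hᵀ + R = [68 108; 108 508]
K = P̄·Hᵀ·S⁻¹ = [257/1144 -183/1144; 1321/5720 969/5720]
x' − x̄ = [257/286, 1321/1430] = K·y
y = (KᵀK)⁻¹·Kᵀ·(x' − x̄) = [4, 0]
z = y + H·x̄ = [4, 0] + [-2, -3] = [2, -3]

z = [2, -3]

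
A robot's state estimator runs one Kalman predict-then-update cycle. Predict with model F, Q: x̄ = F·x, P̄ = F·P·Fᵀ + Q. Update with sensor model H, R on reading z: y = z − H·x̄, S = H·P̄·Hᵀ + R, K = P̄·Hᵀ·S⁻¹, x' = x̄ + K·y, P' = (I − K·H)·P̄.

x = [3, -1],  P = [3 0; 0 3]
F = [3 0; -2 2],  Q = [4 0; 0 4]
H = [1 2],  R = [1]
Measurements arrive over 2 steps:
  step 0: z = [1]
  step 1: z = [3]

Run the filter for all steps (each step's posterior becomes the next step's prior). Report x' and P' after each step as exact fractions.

step 0: x' = [76/9, -34/9], P' = [2207/72 -553/36; -553/36 143/18]
step 1: x' = [29593/21719, 16826/21719], P' = [740327/21719 -379966/21719; -379966/21719 200296/21719]

step 0: x̄ = F·x = [9, -8]
step 0: P̄ = F·P·Fᵀ + Q = [31 -18; -18 28]
step 0: y = z − H·x̄ = [8]
step 0: S = H·P̄·Hᵀ + R = [72]
step 0: K = P̄·Hᵀ·S⁻¹ = [-5/72; 19/36]
step 0: x' = x̄ + K·y = [76/9, -34/9]
step 0: P' = (I − K·H)·P̄ = [2207/72 -553/36; -553/36 143/18]
step 1: x̄ = F·x = [76/3, -220/9]
step 1: P̄ = F·P·Fᵀ + Q = [2239/8 -3313/12; -3313/12 5063/18]
step 1: y = z − H·x̄ = [239/9]
step 1: S = H·P̄·Hᵀ + R = [21719/72]
step 1: K = P̄·Hᵀ·S⁻¹ = [-19605/21719; 20626/21719]
step 1: x' = x̄ + K·y = [29593/21719, 16826/21719]
step 1: P' = (I − K·H)·P̄ = [740327/21719 -379966/21719; -379966/21719 200296/21719]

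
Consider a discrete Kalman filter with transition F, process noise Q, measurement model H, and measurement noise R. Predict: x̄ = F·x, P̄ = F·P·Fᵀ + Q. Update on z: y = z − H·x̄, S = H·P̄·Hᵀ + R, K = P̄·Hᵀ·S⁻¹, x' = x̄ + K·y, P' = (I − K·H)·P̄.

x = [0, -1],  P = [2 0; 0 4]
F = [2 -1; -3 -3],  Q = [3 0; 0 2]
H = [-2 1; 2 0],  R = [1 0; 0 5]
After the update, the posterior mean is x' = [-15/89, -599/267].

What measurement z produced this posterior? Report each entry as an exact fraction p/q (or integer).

x̄ = F·x = [1, 3]
P̄ = F·P·Fᵀ + Q = [15 0; 0 56]
S = H·P̄·Hᵀ + R = [117 -60; -60 65]
K = P̄·Hᵀ·S⁻¹ = [-10/267 38/89; 728/801 224/267]
x' − x̄ = [-104/89, -1400/267] = K·y
y = (KᵀK)⁻¹·Kᵀ·(x' − x̄) = [-3, -3]
z = y + H·x̄ = [-3, -3] + [1, 2] = [-2, -1]

z = [-2, -1]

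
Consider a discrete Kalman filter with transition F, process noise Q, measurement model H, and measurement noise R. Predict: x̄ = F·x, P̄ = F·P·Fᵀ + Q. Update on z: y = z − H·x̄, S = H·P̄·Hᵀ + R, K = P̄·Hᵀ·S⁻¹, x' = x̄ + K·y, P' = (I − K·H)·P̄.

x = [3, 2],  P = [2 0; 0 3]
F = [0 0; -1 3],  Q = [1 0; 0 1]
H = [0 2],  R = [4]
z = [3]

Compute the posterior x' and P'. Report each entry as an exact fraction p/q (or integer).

x' = [0, 48/31]
P' = [1 0; 0 30/31]

x̄ = F·x = [0, 3]
P̄ = F·P·Fᵀ + Q = [1 0; 0 30]
y = z − H·x̄ = [-3]
S = H·P̄·Hᵀ + R = [124]
K = P̄·Hᵀ·S⁻¹ = [0; 15/31]
x' = x̄ + K·y = [0, 48/31]
P' = (I − K·H)·P̄ = [1 0; 0 30/31]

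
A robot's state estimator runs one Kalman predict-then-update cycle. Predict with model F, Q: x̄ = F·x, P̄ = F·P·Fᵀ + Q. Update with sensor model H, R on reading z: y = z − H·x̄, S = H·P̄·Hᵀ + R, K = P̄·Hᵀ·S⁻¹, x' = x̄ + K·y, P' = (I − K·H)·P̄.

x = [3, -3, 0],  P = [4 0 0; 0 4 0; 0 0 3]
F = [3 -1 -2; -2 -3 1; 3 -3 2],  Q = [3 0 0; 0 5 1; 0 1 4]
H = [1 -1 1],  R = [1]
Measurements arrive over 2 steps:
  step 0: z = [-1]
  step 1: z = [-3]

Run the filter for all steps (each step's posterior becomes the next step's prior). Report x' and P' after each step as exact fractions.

step 0: x̄ = F·x = [12, 3, 18]
step 0: P̄ = F·P·Fᵀ + Q = [55 -18 36; -18 60 19; 36 19 88]
step 0: y = z − H·x̄ = [-28]
step 0: S = H·P̄·Hᵀ + R = [274]
step 0: K = P̄·Hᵀ·S⁻¹ = [109/274; -59/274; 105/274]
step 0: x' = x̄ + K·y = [118/137, 1237/137, 996/137]
step 0: P' = (I − K·H)·P̄ = [3189/274 1499/274 -1581/274; 1499/274 12959/274 11401/274; -1581/274 11401/274 13087/274]
step 1: x̄ = F·x = [-2875/137, -2951/137, -1365/137]
step 1: P̄ = F·P·Fᵀ + Q = [75206/137 14507/137 21423/137; 14507/137 49875/137 9210/137; 21423/137 9210/137 8005/137]
step 1: y = z − H·x̄ = [878/137]
step 1: S = H·P̄·Hᵀ + R = [128635/137]
step 1: K = P̄·Hᵀ·S⁻¹ = [82122/128635; -26158/128635; 20218/128635]
step 1: x' = x̄ + K·y = [-2173157/128635, -2938457/128635, -1152083/128635]
step 1: P' = (I − K·H)·P̄ = [21387598/128635 29301133/128635 7995657/128635; 29301133/128635 41835253/128635 12507962/128635; 7995657/128635 12507962/128635 4532523/128635]

step 0: x' = [118/137, 1237/137, 996/137], P' = [3189/274 1499/274 -1581/274; 1499/274 12959/274 11401/274; -1581/274 11401/274 13087/274]
step 1: x' = [-2173157/128635, -2938457/128635, -1152083/128635], P' = [21387598/128635 29301133/128635 7995657/128635; 29301133/128635 41835253/128635 12507962/128635; 7995657/128635 12507962/128635 4532523/128635]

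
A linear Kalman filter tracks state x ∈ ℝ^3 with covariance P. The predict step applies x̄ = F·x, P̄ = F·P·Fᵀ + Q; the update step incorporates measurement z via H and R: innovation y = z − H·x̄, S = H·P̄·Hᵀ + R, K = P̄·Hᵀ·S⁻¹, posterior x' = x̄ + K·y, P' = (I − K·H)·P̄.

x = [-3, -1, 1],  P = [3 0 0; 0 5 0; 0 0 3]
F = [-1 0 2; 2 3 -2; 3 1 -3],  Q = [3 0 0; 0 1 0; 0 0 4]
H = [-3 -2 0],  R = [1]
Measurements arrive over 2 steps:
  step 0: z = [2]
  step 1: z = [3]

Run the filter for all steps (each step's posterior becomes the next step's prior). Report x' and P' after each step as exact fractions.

step 0: x̄ = F·x = [5, -11, -13]
step 0: P̄ = F·P·Fᵀ + Q = [18 -18 -27; -18 70 51; -27 51 63]
step 0: y = z − H·x̄ = [-5]
step 0: S = H·P̄·Hᵀ + R = [227]
step 0: K = P̄·Hᵀ·S⁻¹ = [-18/227; -86/227; -21/227]
step 0: x' = x̄ + K·y = [1225/227, -2067/227, -2846/227]
step 0: P' = (I − K·H)·P̄ = [3762/227 -5634/227 -6507/227; -5634/227 8494/227 9771/227; -6507/227 9771/227 13860/227]
step 1: x̄ = F·x = [-6917/227, 1941/227, 10146/227]
step 1: P̄ = F·P·Fᵀ + Q = [85911/227 -26478/227 -127833/227; -26478/227 14357/227 39843/227; -127833/227 39843/227 192696/227]
step 1: y = z − H·x̄ = [-16188/227]
step 1: S = H·P̄·Hᵀ + R = [513118/227]
step 1: K = P̄·Hᵀ·S⁻¹ = [-204777/513118; 25360/256559; 303813/513118]
step 1: x' = x̄ + K·y = [-516095/256559, 385257/256559, 634296/256559]
step 1: P' = (I − K·H)·P̄ = [9466347/513118 -7048566/256559 -14887659/513118; -7048566/256559 10560169/256559 11089791/256559; -14887659/513118 11089791/256559 28957917/513118]

step 0: x' = [1225/227, -2067/227, -2846/227], P' = [3762/227 -5634/227 -6507/227; -5634/227 8494/227 9771/227; -6507/227 9771/227 13860/227]
step 1: x' = [-516095/256559, 385257/256559, 634296/256559], P' = [9466347/513118 -7048566/256559 -14887659/513118; -7048566/256559 10560169/256559 11089791/256559; -14887659/513118 11089791/256559 28957917/513118]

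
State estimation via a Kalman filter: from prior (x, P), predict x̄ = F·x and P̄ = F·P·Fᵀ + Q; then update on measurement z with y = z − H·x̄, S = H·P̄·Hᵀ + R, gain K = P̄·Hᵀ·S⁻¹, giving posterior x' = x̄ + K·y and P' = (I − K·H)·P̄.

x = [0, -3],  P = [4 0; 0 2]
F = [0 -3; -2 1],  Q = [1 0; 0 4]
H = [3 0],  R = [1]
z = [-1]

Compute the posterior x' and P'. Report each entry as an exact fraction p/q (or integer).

x' = [-12/43, -3/43]
P' = [19/172 -3/86; -3/86 865/43]

x̄ = F·x = [9, -3]
P̄ = F·P·Fᵀ + Q = [19 -6; -6 22]
y = z − H·x̄ = [-28]
S = H·P̄·Hᵀ + R = [172]
K = P̄·Hᵀ·S⁻¹ = [57/172; -9/86]
x' = x̄ + K·y = [-12/43, -3/43]
P' = (I − K·H)·P̄ = [19/172 -3/86; -3/86 865/43]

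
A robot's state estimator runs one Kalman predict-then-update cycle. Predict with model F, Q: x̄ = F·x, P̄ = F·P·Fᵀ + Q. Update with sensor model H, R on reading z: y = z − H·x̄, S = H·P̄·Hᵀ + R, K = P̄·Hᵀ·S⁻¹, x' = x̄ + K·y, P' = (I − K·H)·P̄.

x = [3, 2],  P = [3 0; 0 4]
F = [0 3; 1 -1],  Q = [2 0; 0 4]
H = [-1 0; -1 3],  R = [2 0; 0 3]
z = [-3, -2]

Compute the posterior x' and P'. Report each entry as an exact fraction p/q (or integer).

x' = [2534/751, 779/1502]
P' = [1290/751 393/751; 393/751 359/751]

x̄ = F·x = [6, 1]
P̄ = F·P·Fᵀ + Q = [38 -12; -12 11]
y = z − H·x̄ = [3, 1]
S = H·P̄·Hᵀ + R = [40 74; 74 212]
K = P̄·Hᵀ·S⁻¹ = [-645/751 -37/751; -393/1502 228/751]
x' = x̄ + K·y = [2534/751, 779/1502]
P' = (I − K·H)·P̄ = [1290/751 393/751; 393/751 359/751]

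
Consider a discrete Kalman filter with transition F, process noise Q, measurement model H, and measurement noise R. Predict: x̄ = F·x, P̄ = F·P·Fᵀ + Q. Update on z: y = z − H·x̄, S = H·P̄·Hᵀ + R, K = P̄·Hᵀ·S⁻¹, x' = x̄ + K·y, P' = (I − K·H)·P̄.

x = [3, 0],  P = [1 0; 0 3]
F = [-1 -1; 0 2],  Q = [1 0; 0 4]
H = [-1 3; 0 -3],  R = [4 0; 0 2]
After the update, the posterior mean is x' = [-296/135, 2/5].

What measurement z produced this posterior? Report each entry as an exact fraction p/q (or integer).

z = [2, -2]

x̄ = F·x = [-3, 0]
P̄ = F·P·Fᵀ + Q = [5 -6; -6 16]
S = H·P̄·Hᵀ + R = [189 -162; -162 146]
K = P̄·Hᵀ·S⁻¹ = [-221/675 -6/25; 2/25 -6/25]
x' − x̄ = [109/135, 2/5] = K·y
y = (KᵀK)⁻¹·Kᵀ·(x' − x̄) = [-1, -2]
z = y + H·x̄ = [-1, -2] + [3, 0] = [2, -2]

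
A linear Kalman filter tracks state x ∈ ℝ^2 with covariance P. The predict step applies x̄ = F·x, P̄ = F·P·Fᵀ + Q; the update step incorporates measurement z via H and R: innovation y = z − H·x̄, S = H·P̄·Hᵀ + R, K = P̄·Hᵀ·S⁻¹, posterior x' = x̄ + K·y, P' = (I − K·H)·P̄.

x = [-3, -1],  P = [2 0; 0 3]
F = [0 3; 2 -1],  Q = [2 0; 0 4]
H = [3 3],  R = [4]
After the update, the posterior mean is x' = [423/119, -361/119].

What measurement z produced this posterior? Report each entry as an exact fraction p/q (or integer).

z = [2]

x̄ = F·x = [-3, -5]
P̄ = F·P·Fᵀ + Q = [29 -9; -9 15]
S = H·P̄·Hᵀ + R = [238]
K = P̄·Hᵀ·S⁻¹ = [30/119; 9/119]
x' − x̄ = [780/119, 234/119] = K·y
y = (KᵀK)⁻¹·Kᵀ·(x' − x̄) = [26]
z = y + H·x̄ = [26] + [-24] = [2]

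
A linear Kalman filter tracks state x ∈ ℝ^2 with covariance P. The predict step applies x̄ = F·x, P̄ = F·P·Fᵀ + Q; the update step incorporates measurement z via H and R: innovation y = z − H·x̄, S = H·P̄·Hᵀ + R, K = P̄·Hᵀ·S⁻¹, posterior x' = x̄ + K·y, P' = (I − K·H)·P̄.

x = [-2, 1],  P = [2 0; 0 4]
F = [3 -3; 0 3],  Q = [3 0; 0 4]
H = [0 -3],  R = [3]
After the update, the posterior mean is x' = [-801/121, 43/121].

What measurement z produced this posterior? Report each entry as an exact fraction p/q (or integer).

x̄ = F·x = [-9, 3]
P̄ = F·P·Fᵀ + Q = [57 -36; -36 40]
S = H·P̄·Hᵀ + R = [363]
K = P̄·Hᵀ·S⁻¹ = [36/121; -40/121]
x' − x̄ = [288/121, -320/121] = K·y
y = (KᵀK)⁻¹·Kᵀ·(x' − x̄) = [8]
z = y + H·x̄ = [8] + [-9] = [-1]

z = [-1]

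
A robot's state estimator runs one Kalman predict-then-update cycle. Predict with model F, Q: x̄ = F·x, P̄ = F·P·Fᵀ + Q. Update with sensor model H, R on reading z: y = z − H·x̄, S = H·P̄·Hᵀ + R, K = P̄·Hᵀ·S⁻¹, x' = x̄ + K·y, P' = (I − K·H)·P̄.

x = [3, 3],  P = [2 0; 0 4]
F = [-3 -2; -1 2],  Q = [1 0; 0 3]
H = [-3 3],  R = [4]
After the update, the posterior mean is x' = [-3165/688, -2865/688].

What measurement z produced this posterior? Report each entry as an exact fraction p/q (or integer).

z = [1]

x̄ = F·x = [-15, 3]
P̄ = F·P·Fᵀ + Q = [35 -10; -10 21]
S = H·P̄·Hᵀ + R = [688]
K = P̄·Hᵀ·S⁻¹ = [-135/688; 93/688]
x' − x̄ = [7155/688, -4929/688] = K·y
y = (KᵀK)⁻¹·Kᵀ·(x' − x̄) = [-53]
z = y + H·x̄ = [-53] + [54] = [1]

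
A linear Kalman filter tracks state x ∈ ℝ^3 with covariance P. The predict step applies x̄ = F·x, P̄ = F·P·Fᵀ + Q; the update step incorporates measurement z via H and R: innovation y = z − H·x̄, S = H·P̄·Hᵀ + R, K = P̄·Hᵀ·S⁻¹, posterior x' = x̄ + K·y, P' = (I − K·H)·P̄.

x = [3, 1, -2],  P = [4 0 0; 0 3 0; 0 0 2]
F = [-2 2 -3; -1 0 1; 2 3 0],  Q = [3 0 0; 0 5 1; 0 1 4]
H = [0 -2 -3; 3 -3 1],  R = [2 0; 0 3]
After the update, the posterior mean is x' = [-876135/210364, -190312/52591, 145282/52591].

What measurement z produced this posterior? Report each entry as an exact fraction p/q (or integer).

x̄ = F·x = [2, -5, 9]
P̄ = F·P·Fᵀ + Q = [49 2 2; 2 11 -7; 2 -7 47]
S = H·P̄·Hᵀ + R = [385 -154; -154 608]
K = P̄·Hᵀ·S⁻¹ = [7971/105182 695/2732; -1461/52591 -43/683; -16455/52591 29/683]
x' − x̄ = [-1296863/210364, 72643/52591, -328037/52591] = K·y
y = (KᵀK)⁻¹·Kᵀ·(x' − x̄) = [16, -29]
z = y + H·x̄ = [16, -29] + [-17, 30] = [-1, 1]

z = [-1, 1]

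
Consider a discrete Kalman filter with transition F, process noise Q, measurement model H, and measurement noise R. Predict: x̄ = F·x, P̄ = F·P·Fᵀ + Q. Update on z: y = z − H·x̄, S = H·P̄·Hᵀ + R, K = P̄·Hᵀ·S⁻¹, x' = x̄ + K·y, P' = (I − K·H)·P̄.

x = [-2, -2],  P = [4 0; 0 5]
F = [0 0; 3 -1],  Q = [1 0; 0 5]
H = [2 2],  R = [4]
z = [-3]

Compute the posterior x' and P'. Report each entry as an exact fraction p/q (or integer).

x̄ = F·x = [0, -4]
P̄ = F·P·Fᵀ + Q = [1 0; 0 46]
y = z − H·x̄ = [5]
S = H·P̄·Hᵀ + R = [192]
K = P̄·Hᵀ·S⁻¹ = [1/96; 23/48]
x' = x̄ + K·y = [5/96, -77/48]
P' = (I − K·H)·P̄ = [47/48 -23/24; -23/24 23/12]

x' = [5/96, -77/48]
P' = [47/48 -23/24; -23/24 23/12]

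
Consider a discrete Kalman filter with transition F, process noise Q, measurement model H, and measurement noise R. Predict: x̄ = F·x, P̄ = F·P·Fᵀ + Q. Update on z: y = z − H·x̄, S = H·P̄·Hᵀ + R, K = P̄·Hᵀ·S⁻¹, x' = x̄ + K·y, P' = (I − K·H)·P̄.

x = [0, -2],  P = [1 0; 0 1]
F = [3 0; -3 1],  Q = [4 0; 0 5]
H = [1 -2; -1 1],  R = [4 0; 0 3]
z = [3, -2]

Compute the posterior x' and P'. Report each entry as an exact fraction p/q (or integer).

x' = [3/91, -149/91]
P' = [1980/637 1032/637; 1032/637 978/637]

x̄ = F·x = [0, -2]
P̄ = F·P·Fᵀ + Q = [13 -9; -9 15]
y = z − H·x̄ = [-1, 0]
S = H·P̄·Hᵀ + R = [113 -70; -70 49]
K = P̄·Hᵀ·S⁻¹ = [-3/91 -316/637; -33/91 -18/637]
x' = x̄ + K·y = [3/91, -149/91]
P' = (I − K·H)·P̄ = [1980/637 1032/637; 1032/637 978/637]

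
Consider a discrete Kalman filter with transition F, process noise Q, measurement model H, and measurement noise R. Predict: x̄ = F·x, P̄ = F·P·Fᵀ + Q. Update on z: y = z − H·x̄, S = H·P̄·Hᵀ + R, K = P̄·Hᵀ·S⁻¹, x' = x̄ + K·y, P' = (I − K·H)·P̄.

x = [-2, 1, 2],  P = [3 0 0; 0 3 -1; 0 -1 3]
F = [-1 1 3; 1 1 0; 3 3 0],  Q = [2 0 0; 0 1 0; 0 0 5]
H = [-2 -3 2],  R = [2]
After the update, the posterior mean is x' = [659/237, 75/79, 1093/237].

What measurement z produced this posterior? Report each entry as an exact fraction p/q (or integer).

z = [1]

x̄ = F·x = [9, -1, -3]
P̄ = F·P·Fᵀ + Q = [29 -3 -9; -3 7 18; -9 18 59]
S = H·P̄·Hᵀ + R = [237]
K = P̄·Hᵀ·S⁻¹ = [-67/237; 7/79; 82/237]
x' − x̄ = [-1474/237, 154/79, 1804/237] = K·y
y = (KᵀK)⁻¹·Kᵀ·(x' − x̄) = [22]
z = y + H·x̄ = [22] + [-21] = [1]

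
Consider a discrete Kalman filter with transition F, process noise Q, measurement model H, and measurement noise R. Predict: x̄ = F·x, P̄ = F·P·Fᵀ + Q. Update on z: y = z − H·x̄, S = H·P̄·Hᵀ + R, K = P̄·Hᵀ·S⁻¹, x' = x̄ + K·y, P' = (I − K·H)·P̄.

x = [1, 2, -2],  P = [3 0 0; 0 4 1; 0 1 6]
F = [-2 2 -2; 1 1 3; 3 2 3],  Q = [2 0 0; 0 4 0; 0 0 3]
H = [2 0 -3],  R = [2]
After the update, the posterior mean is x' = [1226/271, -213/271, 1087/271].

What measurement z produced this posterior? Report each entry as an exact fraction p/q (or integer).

x̄ = F·x = [6, -3, 1]
P̄ = F·P·Fᵀ + Q = [46 -30 -36; -30 71 80; -36 80 112]
S = H·P̄·Hᵀ + R = [1626]
K = P̄·Hᵀ·S⁻¹ = [100/813; -50/271; -68/271]
x' − x̄ = [-400/271, 600/271, 816/271] = K·y
y = (KᵀK)⁻¹·Kᵀ·(x' − x̄) = [-12]
z = y + H·x̄ = [-12] + [9] = [-3]

z = [-3]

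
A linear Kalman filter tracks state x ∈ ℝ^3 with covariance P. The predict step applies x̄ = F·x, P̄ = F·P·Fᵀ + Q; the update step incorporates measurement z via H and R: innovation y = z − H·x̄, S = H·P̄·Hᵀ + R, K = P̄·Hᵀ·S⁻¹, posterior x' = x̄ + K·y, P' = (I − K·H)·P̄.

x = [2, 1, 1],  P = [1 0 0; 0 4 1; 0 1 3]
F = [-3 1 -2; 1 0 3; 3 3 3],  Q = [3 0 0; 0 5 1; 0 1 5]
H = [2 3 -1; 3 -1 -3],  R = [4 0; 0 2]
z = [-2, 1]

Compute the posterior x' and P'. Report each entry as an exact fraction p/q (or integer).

x' = [-62987/47477, -35899/94954, -143529/94954]
P' = [555312/47477 -162930/47477 607122/47477; -162930/47477 130349/94954 -361505/94954; 607122/47477 -361505/94954 1348221/94954]

x̄ = F·x = [-7, 5, 12]
P̄ = F·P·Fᵀ + Q = [24 -18 -18; -18 33 40; -18 40 95]
y = z − H·x̄ = [9, 63]
S = H·P̄·Hᵀ + R = [108 46; 46 1778]
K = P̄·Hᵀ·S⁻¹ = [3678/47477 3750/47477; 12604/47477 -11707/94954; -531/47477 -20213/94954]
x' = x̄ + K·y = [-62987/47477, -35899/94954, -143529/94954]
P' = (I − K·H)·P̄ = [555312/47477 -162930/47477 607122/47477; -162930/47477 130349/94954 -361505/94954; 607122/47477 -361505/94954 1348221/94954]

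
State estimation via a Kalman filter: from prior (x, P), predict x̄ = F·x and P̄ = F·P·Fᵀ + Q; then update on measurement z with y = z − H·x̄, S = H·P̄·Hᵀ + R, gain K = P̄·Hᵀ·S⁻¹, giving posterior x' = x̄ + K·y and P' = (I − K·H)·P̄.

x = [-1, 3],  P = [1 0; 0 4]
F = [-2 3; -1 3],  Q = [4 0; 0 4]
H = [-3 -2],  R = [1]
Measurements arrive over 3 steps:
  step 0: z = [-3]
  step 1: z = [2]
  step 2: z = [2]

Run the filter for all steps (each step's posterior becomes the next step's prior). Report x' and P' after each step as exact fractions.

step 0: x̄ = F·x = [11, 10]
step 0: P̄ = F·P·Fᵀ + Q = [44 38; 38 41]
step 0: y = z − H·x̄ = [50]
step 0: S = H·P̄·Hᵀ + R = [1017]
step 0: K = P̄·Hᵀ·S⁻¹ = [-208/1017; -196/1017]
step 0: x' = x̄ + K·y = [787/1017, 370/1017]
step 0: P' = (I − K·H)·P̄ = [1484/1017 -2122/1017; -2122/1017 3281/1017]
step 1: x̄ = F·x = [-464/1017, 323/1017]
step 1: P̄ = F·P·Fᵀ + Q = [64997/1017 51595/1017; 51595/1017 47813/1017]
step 1: y = z − H·x̄ = [1288/1017]
step 1: S = H·P̄·Hᵀ + R = [1396382/1017]
step 1: K = P̄·Hᵀ·S⁻¹ = [-22937/107414; -250411/1396382]
step 1: x' = x̄ + K·y = [-39028/53707, 63177/698191]
step 1: P' = (I − K·H)·P̄ = [139833/107414 -198281/107414; -198281/107414 3991685/1396382]
step 2: x̄ = F·x = [1204259/698191, 696895/698191]
step 2: P̄ = F·P·Fᵀ + Q = [79713845/1396382 31379850/698191; 31379850/698191 29397220/698191]
step 2: y = z − H·x̄ = [6402949/698191]
step 2: S = H·P̄·Hᵀ + R = [1707115147/1396382]
step 2: K = P̄·Hᵀ·S⁻¹ = [-364660935/1707115147; -305867980/1707115147]
step 2: x' = x̄ + K·y = [-399742462/1707115147, -1101098505/1707115147]
step 2: P' = (I − K·H)·P̄ = [2222253445/1707115147 -3151049700/1707115147; -3151049700/1707115147 4879508540/1707115147]

step 0: x' = [787/1017, 370/1017], P' = [1484/1017 -2122/1017; -2122/1017 3281/1017]
step 1: x' = [-39028/53707, 63177/698191], P' = [139833/107414 -198281/107414; -198281/107414 3991685/1396382]
step 2: x' = [-399742462/1707115147, -1101098505/1707115147], P' = [2222253445/1707115147 -3151049700/1707115147; -3151049700/1707115147 4879508540/1707115147]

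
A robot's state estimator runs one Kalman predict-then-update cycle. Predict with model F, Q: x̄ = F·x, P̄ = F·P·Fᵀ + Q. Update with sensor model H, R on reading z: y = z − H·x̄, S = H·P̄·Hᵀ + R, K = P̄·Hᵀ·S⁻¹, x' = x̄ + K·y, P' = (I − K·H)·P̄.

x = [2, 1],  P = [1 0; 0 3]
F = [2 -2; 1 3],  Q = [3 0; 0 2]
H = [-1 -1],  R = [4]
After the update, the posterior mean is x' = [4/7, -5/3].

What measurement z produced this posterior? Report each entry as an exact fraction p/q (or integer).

z = [3]

x̄ = F·x = [2, 5]
P̄ = F·P·Fᵀ + Q = [19 -16; -16 30]
S = H·P̄·Hᵀ + R = [21]
K = P̄·Hᵀ·S⁻¹ = [-1/7; -2/3]
x' − x̄ = [-10/7, -20/3] = K·y
y = (KᵀK)⁻¹·Kᵀ·(x' − x̄) = [10]
z = y + H·x̄ = [10] + [-7] = [3]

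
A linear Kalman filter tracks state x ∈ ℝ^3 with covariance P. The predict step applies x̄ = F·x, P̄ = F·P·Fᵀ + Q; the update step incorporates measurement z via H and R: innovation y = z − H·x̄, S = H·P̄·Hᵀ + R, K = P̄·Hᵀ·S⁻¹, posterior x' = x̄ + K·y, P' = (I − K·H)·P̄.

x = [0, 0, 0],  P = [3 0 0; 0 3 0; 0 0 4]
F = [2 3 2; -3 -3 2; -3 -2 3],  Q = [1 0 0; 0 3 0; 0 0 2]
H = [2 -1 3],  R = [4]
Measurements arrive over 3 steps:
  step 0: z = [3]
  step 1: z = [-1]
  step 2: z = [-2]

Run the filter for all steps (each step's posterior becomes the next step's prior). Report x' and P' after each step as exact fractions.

step 0: x̄ = F·x = [0, 0, 0]
step 0: P̄ = F·P·Fᵀ + Q = [56 -29 -12; -29 73 69; -12 69 77]
step 0: y = z − H·x̄ = [3]
step 0: S = H·P̄·Hᵀ + R = [552]
step 0: K = P̄·Hᵀ·S⁻¹ = [35/184; 19/138; 1/4]
step 0: x' = x̄ + K·y = [105/184, 19/46, 3/4]
step 0: P' = (I − K·H)·P̄ = [6629/184 -1999/46 -153/4; -1999/46 4315/69 50; -153/4 50 85/2]
step 1: x̄ = F·x = [357/92, -267/184, -53/184]
step 1: P̄ = F·P·Fᵀ + Q = [29921/46 10981/92 44027/92; 10981/92 25181/184 41651/184; 44027/92 41651/184 290303/552]
step 1: y = z − H·x̄ = [-215/23]
step 1: S = H·P̄·Hᵀ + R = [261807/23]
step 1: K = P̄·Hᵀ·S⁻¹ = [60196/261807; 2566/37401; 7585/37401]
step 1: x' = x̄ + K·y = [1812893/1047228, -626069/299208, -653411/299208]
step 1: P' = (I − K·H)·P̄ = [25496105/523614 -9006581/149604 -7812731/149604; -9006581/149604 3559445/42744 2905931/42744; -7812731/149604 2905931/42744 2468341/42744]
step 2: x̄ = F·x = [-15043631/2094456, -529051/161112, -15834023/2094456]
step 2: P̄ = F·P·Fᵀ + Q = [1784098165/2094456 10572091/53704 1418459741/2094456; 10572091/53704 23988169/161112 45249409/161112; 1418459741/2094456 45249409/161112 1455253469/2094456]
step 2: y = z − H·x̄ = [5543563/174538]
step 2: S = H·P̄·Hᵀ + R = [4049589337/261807]
step 2: K = P̄·Hᵀ·S⁻¹ = [1852816001/8099178674; 569375963/8099178674; 1653609393/8099178674]
step 2: x' = x̄ + K·y = [8097785999/97190144088, -102138005693/97190144088, -104504046313/97190144088]
step 2: P' = (I − K·H)·P̄ = [4113839255887/97190144088 -5044234920877/97190144088 -4394326088201/97190144088; -5044234920877/97190144088 7041114939679/97190144088 5718971609219/97190144088; -4394326088201/97190144088 5718971609219/97190144088 4862332345495/97190144088]

step 0: x' = [105/184, 19/46, 3/4], P' = [6629/184 -1999/46 -153/4; -1999/46 4315/69 50; -153/4 50 85/2]
step 1: x' = [1812893/1047228, -626069/299208, -653411/299208], P' = [25496105/523614 -9006581/149604 -7812731/149604; -9006581/149604 3559445/42744 2905931/42744; -7812731/149604 2905931/42744 2468341/42744]
step 2: x' = [8097785999/97190144088, -102138005693/97190144088, -104504046313/97190144088], P' = [4113839255887/97190144088 -5044234920877/97190144088 -4394326088201/97190144088; -5044234920877/97190144088 7041114939679/97190144088 5718971609219/97190144088; -4394326088201/97190144088 5718971609219/97190144088 4862332345495/97190144088]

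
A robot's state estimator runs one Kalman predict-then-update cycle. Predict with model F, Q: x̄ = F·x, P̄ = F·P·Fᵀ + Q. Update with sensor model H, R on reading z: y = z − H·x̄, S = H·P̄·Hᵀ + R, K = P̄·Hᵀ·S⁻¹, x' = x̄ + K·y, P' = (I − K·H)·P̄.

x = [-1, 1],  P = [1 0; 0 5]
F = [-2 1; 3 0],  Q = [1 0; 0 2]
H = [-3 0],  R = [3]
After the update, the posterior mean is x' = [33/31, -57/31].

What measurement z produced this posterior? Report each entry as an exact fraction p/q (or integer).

z = [-3]

x̄ = F·x = [3, -3]
P̄ = F·P·Fᵀ + Q = [10 -6; -6 11]
S = H·P̄·Hᵀ + R = [93]
K = P̄·Hᵀ·S⁻¹ = [-10/31; 6/31]
x' − x̄ = [-60/31, 36/31] = K·y
y = (KᵀK)⁻¹·Kᵀ·(x' − x̄) = [6]
z = y + H·x̄ = [6] + [-9] = [-3]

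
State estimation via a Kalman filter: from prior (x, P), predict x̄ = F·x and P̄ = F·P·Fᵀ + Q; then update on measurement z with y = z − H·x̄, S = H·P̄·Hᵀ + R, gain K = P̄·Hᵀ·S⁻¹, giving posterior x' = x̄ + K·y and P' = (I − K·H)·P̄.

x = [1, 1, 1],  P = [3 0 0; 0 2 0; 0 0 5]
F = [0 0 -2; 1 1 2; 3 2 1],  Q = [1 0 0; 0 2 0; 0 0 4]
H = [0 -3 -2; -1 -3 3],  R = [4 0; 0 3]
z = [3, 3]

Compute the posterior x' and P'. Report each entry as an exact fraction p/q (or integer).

x' = [143673/103211, -118527/103211, 31480/103211]
P' = [656412/103211 -108798/103211 129897/103211; -108798/103211 39020/103211 -13244/103211; 129897/103211 -13244/103211 54392/103211]

x̄ = F·x = [-2, 4, 6]
P̄ = F·P·Fᵀ + Q = [21 -20 -10; -20 27 23; -10 23 44]
y = z − H·x̄ = [27, -5]
S = H·P̄·Hᵀ + R = [699 -170; -170 189]
K = P̄·Hᵀ·S⁻¹ = [16650/103211 19891/103211; -22643/103211 -15998/103211; -17263/103211 24337/103211]
x' = x̄ + K·y = [143673/103211, -118527/103211, 31480/103211]
P' = (I − K·H)·P̄ = [656412/103211 -108798/103211 129897/103211; -108798/103211 39020/103211 -13244/103211; 129897/103211 -13244/103211 54392/103211]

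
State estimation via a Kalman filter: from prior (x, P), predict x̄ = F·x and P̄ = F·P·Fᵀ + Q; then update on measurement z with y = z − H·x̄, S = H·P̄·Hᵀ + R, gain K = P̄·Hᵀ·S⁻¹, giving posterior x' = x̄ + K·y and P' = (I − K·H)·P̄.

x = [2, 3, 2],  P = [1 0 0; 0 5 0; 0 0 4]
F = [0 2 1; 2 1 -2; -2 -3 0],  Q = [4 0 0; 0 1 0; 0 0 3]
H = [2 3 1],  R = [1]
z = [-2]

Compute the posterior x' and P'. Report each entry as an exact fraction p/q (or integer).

x̄ = F·x = [8, 3, -13]
P̄ = F·P·Fᵀ + Q = [28 2 -30; 2 26 -19; -30 -19 52]
y = z − H·x̄ = [-14]
S = H·P̄·Hᵀ + R = [189]
K = P̄·Hᵀ·S⁻¹ = [32/189; 1/3; -65/189]
x' = x̄ + K·y = [152/27, -5/3, -221/27]
P' = (I − K·H)·P̄ = [4268/189 -26/3 -3590/189; -26/3 5 8/3; -3590/189 8/3 5603/189]

x' = [152/27, -5/3, -221/27]
P' = [4268/189 -26/3 -3590/189; -26/3 5 8/3; -3590/189 8/3 5603/189]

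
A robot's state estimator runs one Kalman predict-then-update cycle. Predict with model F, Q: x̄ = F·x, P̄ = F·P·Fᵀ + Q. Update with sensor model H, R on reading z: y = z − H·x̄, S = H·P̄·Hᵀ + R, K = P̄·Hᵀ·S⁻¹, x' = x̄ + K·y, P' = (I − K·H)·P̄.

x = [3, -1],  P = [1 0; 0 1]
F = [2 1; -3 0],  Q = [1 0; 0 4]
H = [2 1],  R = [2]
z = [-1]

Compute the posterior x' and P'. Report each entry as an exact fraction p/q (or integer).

x' = [21/5, -137/15]
P' = [18/5 -32/5; -32/5 194/15]

x̄ = F·x = [5, -9]
P̄ = F·P·Fᵀ + Q = [6 -6; -6 13]
y = z − H·x̄ = [-2]
S = H·P̄·Hᵀ + R = [15]
K = P̄·Hᵀ·S⁻¹ = [2/5; 1/15]
x' = x̄ + K·y = [21/5, -137/15]
P' = (I − K·H)·P̄ = [18/5 -32/5; -32/5 194/15]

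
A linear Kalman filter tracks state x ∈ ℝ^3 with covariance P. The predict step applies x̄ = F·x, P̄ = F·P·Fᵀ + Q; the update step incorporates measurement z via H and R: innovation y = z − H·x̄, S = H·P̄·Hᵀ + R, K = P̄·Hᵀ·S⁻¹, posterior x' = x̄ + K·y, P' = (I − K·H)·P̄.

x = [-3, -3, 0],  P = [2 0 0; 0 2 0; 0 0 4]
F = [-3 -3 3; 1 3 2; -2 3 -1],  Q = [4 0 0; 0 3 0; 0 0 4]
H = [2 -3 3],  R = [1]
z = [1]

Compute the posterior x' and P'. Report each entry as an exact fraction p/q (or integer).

x' = [2704/319, -69/29, -2445/319]
P' = [19442/319 441/29 -8094/319; 441/29 1371/58 390/29; -8094/319 390/29 9694/319]

x̄ = F·x = [18, -12, -3]
P̄ = F·P·Fᵀ + Q = [76 0 -18; 0 39 6; -18 6 34]
y = z − H·x̄ = [-62]
S = H·P̄·Hᵀ + R = [638]
K = P̄·Hᵀ·S⁻¹ = [49/319; -9/58; 24/319]
x' = x̄ + K·y = [2704/319, -69/29, -2445/319]
P' = (I − K·H)·P̄ = [19442/319 441/29 -8094/319; 441/29 1371/58 390/29; -8094/319 390/29 9694/319]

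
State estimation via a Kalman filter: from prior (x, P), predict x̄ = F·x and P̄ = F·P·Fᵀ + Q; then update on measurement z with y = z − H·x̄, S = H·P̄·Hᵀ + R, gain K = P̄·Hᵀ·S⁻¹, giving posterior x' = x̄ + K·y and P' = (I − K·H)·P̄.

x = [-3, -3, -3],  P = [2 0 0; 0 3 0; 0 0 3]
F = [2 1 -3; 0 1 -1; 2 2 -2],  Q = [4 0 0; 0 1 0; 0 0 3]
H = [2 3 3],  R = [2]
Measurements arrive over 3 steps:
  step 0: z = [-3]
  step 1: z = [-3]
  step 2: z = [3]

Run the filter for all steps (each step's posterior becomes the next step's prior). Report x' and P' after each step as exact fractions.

step 0: x̄ = F·x = [0, 0, -6]
step 0: P̄ = F·P·Fᵀ + Q = [42 12 32; 12 7 12; 32 12 35]
step 0: y = z − H·x̄ = [15]
step 0: S = H·P̄·Hᵀ + R = [1292]
step 0: K = P̄·Hᵀ·S⁻¹ = [54/323; 81/1292; 205/1292]
step 0: x' = x̄ + K·y = [810/323, 1215/1292, -4677/1292]
step 0: P' = (I − K·H)·P̄ = [1902/323 -498/323 -734/323; -498/323 2483/1292 -1101/1292; -734/323 -1101/1292 3195/1292]
step 1: x̄ = F·x = [639/38, 1473/323, 4566/323]
step 1: P̄ = F·P·Fᵀ + Q = [1481/19 270/19 1188/19; 270/19 2293/323 4412/323; 1188/19 4412/323 18345/323]
step 1: y = z − H·x̄ = [-29949/323]
step 1: S = H·P̄·Hᵀ + R = [663944/323]
step 1: K = P̄·Hᵀ·S⁻¹ = [15589/82993; 29295/663944; 108663/663944]
step 1: x' = x̄ + K·y = [-669/1114, 2091/4456, -4629/4456]
step 1: P' = (I − K·H)·P̄ = [450091/82993 -234495/82993 -55173/82993; -234495/82993 2056429/663944 -786259/663944; -55173/82993 -786259/663944 1152957/663944]
step 2: x̄ = F·x = [5313/2228, 840/557, 1011/557]
step 2: P̄ = F·P·Fᵀ + Q = [8000513/165986 723898/82993 3110208/82993; 723898/82993 680731/82993 836832/82993; 3110208/82993 836832/82993 3005719/82993]
step 2: y = z − H·x̄ = [-13077/1114]
step 2: S = H·P̄·Hᵀ + R = [110417310/82993]
step 2: K = P̄·Hᵀ·S⁻¹ = [19502831/110417310; 1200097/22083462; 5916023/36805770]
step 2: x' = x̄ + K·y = [1909289/6134295, 4270207/4907436, -586987/8179060]
step 2: P' = (I − K·H)·P̄ = [369532039/55208655 -89394467/22083462 -10911721/36805770; -89394467/22083462 94366189/22083462 -11323271/7361154; -10911721/36805770 -11323271/7361154 22611617/12268590]

step 0: x' = [810/323, 1215/1292, -4677/1292], P' = [1902/323 -498/323 -734/323; -498/323 2483/1292 -1101/1292; -734/323 -1101/1292 3195/1292]
step 1: x' = [-669/1114, 2091/4456, -4629/4456], P' = [450091/82993 -234495/82993 -55173/82993; -234495/82993 2056429/663944 -786259/663944; -55173/82993 -786259/663944 1152957/663944]
step 2: x' = [1909289/6134295, 4270207/4907436, -586987/8179060], P' = [369532039/55208655 -89394467/22083462 -10911721/36805770; -89394467/22083462 94366189/22083462 -11323271/7361154; -10911721/36805770 -11323271/7361154 22611617/12268590]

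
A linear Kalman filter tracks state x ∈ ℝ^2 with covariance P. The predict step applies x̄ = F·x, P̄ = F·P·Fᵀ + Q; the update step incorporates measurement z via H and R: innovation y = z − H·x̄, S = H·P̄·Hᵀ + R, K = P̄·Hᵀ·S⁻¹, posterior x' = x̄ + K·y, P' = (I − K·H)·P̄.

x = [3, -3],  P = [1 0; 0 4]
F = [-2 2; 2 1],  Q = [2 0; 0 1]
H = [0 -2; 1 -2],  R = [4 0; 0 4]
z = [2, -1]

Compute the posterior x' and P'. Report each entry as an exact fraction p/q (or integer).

x̄ = F·x = [-12, 3]
P̄ = F·P·Fᵀ + Q = [22 4; 4 9]
y = z − H·x̄ = [8, 17]
S = H·P̄·Hᵀ + R = [40 28; 28 46]
K = P̄·Hᵀ·S⁻¹ = [-95/132 49/66; -109/264 -7/132]
x' = x̄ + K·y = [-113/22, -53/44]
P' = (I − K·H)·P̄ = [193/33 95/66; 95/66 109/132]

x' = [-113/22, -53/44]
P' = [193/33 95/66; 95/66 109/132]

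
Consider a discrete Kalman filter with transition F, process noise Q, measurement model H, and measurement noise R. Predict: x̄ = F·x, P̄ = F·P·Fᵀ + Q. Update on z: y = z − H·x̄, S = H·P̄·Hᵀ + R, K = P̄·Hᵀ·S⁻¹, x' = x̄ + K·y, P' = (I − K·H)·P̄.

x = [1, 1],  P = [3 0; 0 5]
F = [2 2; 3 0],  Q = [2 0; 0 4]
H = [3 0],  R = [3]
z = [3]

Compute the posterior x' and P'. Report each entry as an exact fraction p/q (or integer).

x' = [106/103, 147/103]
P' = [34/103 18/103; 18/103 2221/103]

x̄ = F·x = [4, 3]
P̄ = F·P·Fᵀ + Q = [34 18; 18 31]
y = z − H·x̄ = [-9]
S = H·P̄·Hᵀ + R = [309]
K = P̄·Hᵀ·S⁻¹ = [34/103; 18/103]
x' = x̄ + K·y = [106/103, 147/103]
P' = (I − K·H)·P̄ = [34/103 18/103; 18/103 2221/103]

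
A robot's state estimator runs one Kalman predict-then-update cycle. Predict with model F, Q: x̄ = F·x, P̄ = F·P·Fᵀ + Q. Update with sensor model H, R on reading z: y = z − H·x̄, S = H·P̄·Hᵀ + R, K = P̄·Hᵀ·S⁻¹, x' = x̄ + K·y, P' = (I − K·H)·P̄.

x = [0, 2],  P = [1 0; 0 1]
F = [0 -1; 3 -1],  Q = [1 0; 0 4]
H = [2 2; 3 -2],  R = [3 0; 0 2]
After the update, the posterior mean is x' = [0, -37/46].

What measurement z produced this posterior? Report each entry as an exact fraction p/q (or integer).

x̄ = F·x = [-2, -2]
P̄ = F·P·Fᵀ + Q = [2 1; 1 14]
S = H·P̄·Hᵀ + R = [75 -42; -42 64]
K = P̄·Hᵀ·S⁻¹ = [2/11 2/11; 145/506 -205/1012]
x' − x̄ = [2, 55/46] = K·y
y = (KᵀK)⁻¹·Kᵀ·(x' − x̄) = [7, 4]
z = y + H·x̄ = [7, 4] + [-8, -2] = [-1, 2]

z = [-1, 2]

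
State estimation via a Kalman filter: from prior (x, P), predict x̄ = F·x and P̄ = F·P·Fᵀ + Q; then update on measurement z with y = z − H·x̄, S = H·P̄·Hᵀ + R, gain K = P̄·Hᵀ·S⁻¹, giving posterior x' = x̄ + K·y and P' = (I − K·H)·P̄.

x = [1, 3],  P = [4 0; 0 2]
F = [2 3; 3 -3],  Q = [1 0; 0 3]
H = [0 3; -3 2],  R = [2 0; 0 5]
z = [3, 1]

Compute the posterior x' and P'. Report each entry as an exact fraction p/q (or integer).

x̄ = F·x = [11, -6]
P̄ = F·P·Fᵀ + Q = [35 6; 6 57]
y = z − H·x̄ = [21, 46]
S = H·P̄·Hᵀ + R = [515 288; 288 476]
K = P̄·Hᵀ·S⁻¹ = [8838/40549 -53079/162196; 13437/40549 48/40549]
x' = x̄ + K·y = [42457/81098, 41091/40549]
P' = (I − K·H)·P̄ = [104177/162196 5892/40549; 5892/40549 8958/40549]

x' = [42457/81098, 41091/40549]
P' = [104177/162196 5892/40549; 5892/40549 8958/40549]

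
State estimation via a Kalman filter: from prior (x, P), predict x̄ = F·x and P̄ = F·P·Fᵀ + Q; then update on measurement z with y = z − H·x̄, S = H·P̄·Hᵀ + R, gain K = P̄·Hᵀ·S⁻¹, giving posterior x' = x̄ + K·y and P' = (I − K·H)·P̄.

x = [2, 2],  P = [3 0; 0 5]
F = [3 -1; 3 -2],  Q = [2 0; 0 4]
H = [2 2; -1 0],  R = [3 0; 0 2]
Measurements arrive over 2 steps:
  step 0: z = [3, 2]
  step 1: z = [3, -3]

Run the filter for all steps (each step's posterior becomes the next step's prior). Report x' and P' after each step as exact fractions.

step 0: x' = [-1/5, 1009/710], P' = [11/10 -19/20; -19/20 4321/2840]
step 1: x' = [317235/168437, -1000938/3874051], P' = [150682/168437 -120592/168437; -120592/168437 4852118/3874051]

step 0: x̄ = F·x = [4, 2]
step 0: P̄ = F·P·Fᵀ + Q = [34 37; 37 51]
step 0: y = z − H·x̄ = [-9, 6]
step 0: S = H·P̄·Hᵀ + R = [639 -142; -142 36]
step 0: K = P̄·Hᵀ·S⁻¹ = [1/10 -11/20; 541/1420 19/40]
step 0: x' = x̄ + K·y = [-1/5, 1009/710]
step 0: P' = (I − K·H)·P̄ = [11/10 -19/20; -19/20 4321/2840]
step 1: x̄ = F·x = [-287/142, -1222/355]
step 1: P̄ = F·P·Fᵀ + Q = [10861/568 1526/71; 1526/71 11142/355]
step 1: y = z − H·x̄ = [4944/355, -713/142]
step 1: S = H·P̄·Hᵀ + R = [267651/710 -23069/284; -23069/284 11997/568]
step 1: K = P̄·Hᵀ·S⁻¹ = [20060/168437 -75341/168437; 1385668/3874051 60296/168437]
step 1: x' = x̄ + K·y = [317235/168437, -1000938/3874051]
step 1: P' = (I − K·H)·P̄ = [150682/168437 -120592/168437; -120592/168437 4852118/3874051]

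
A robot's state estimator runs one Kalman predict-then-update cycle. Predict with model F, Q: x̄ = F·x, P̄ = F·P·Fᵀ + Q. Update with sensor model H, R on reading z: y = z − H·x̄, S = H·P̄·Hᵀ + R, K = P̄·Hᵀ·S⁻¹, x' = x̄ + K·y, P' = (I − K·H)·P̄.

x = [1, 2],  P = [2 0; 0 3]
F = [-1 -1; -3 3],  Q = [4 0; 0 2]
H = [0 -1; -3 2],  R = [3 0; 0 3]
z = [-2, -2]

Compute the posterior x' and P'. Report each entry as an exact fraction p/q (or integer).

x̄ = F·x = [-3, 3]
P̄ = F·P·Fᵀ + Q = [9 -3; -3 47]
y = z − H·x̄ = [1, -17]
S = H·P̄·Hᵀ + R = [50 -103; -103 308]
K = P̄·Hᵀ·S⁻¹ = [-825/1597 -447/1597; -1289/1597 103/1597]
x' = x̄ + K·y = [1983/1597, 1751/1597]
P' = (I − K·H)·P̄ = [2097/1597 2475/1597; 2475/1597 3867/1597]

x' = [1983/1597, 1751/1597]
P' = [2097/1597 2475/1597; 2475/1597 3867/1597]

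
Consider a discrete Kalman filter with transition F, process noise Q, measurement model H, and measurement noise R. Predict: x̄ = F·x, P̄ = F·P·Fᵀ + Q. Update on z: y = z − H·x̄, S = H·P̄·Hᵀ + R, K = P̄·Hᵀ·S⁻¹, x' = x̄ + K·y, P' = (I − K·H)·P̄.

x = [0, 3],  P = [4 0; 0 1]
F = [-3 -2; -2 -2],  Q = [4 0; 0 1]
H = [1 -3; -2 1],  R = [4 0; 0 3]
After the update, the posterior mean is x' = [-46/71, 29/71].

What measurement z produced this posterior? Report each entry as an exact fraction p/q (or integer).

x̄ = F·x = [-6, -6]
P̄ = F·P·Fᵀ + Q = [44 28; 28 21]
S = H·P̄·Hᵀ + R = [69 45; 45 88]
K = P̄·Hᵀ·S⁻¹ = [-820/4047 -780/1349; -1505/4047 -280/1349]
x' − x̄ = [380/71, 455/71] = K·y
y = (KᵀK)⁻¹·Kᵀ·(x' − x̄) = [-15, -4]
z = y + H·x̄ = [-15, -4] + [12, 6] = [-3, 2]

z = [-3, 2]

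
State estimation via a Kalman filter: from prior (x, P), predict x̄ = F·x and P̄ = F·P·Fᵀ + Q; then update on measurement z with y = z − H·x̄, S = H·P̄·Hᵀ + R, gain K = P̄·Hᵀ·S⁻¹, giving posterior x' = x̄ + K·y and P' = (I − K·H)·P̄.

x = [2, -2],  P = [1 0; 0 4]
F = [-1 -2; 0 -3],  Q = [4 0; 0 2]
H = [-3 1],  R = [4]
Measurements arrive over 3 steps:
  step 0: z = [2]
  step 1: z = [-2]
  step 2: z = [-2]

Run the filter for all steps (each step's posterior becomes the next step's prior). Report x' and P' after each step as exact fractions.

step 0: x' = [32/29, 454/87], P' = [102/29 254/29; 254/29 2150/87]
step 1: x' = [-28/6579, -12026/6579], P' = [26534/6579 65122/6579; 65122/6579 178010/6579]
step 2: x' = [316744/182745, 38642/12183], P' = [244826/60915 360122/36549; 360122/36549 983698/36549]

step 0: x̄ = F·x = [2, 6]
step 0: P̄ = F·P·Fᵀ + Q = [21 24; 24 38]
step 0: y = z − H·x̄ = [2]
step 0: S = H·P̄·Hᵀ + R = [87]
step 0: K = P̄·Hᵀ·S⁻¹ = [-13/29; -34/87]
step 0: x' = x̄ + K·y = [32/29, 454/87]
step 0: P' = (I − K·H)·P̄ = [102/29 254/29; 254/29 2150/87]
step 1: x̄ = F·x = [-1004/87, -454/29]
step 1: P̄ = F·P·Fᵀ + Q = [12302/87 5062/29; 5062/29 6508/29]
step 1: y = z − H·x̄ = [-608/29]
step 1: S = H·P̄·Hᵀ + R = [13158/29]
step 1: K = P̄·Hᵀ·S⁻¹ = [-3620/6579; -4339/6579]
step 1: x' = x̄ + K·y = [-28/6579, -12026/6579]
step 1: P' = (I − K·H)·P̄ = [26534/6579 65122/6579; 65122/6579 178010/6579]
step 2: x̄ = F·x = [560/153, 12026/2193]
step 2: P̄ = F·P·Fᵀ + Q = [23846/153 9794/51; 9794/51 179472/731]
step 2: y = z − H·x̄ = [2556/731]
step 2: S = H·P̄·Hᵀ + R = [365490/731]
step 2: K = P̄·Hᵀ·S⁻¹ = [-100706/182745; -24167/36549]
step 2: x' = x̄ + K·y = [316744/182745, 38642/12183]
step 2: P' = (I − K·H)·P̄ = [244826/60915 360122/36549; 360122/36549 983698/36549]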